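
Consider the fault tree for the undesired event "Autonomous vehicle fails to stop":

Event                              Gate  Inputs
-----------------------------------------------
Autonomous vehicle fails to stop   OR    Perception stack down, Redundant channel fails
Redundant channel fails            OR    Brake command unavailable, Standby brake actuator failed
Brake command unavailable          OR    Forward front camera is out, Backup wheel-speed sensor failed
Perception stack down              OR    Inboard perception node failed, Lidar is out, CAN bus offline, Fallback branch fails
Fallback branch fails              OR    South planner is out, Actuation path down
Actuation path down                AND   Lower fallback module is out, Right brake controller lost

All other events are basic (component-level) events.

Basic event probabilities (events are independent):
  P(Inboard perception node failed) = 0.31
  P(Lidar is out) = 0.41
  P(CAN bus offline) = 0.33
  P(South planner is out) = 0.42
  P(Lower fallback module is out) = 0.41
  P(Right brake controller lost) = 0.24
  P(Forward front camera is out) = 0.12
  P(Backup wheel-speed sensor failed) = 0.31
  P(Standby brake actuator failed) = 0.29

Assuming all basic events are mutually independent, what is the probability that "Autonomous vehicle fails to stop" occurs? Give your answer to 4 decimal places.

P(Actuation path down) [AND] = 0.41 × 0.24 = 0.098400
P(Fallback branch fails) [OR] = 1 − (1−0.42) × (1−0.098400) = 0.477072
P(Perception stack down) [OR] = 1 − (1−0.31) × (1−0.41) × (1−0.33) × (1−0.477072) = 0.857368
P(Brake command unavailable) [OR] = 1 − (1−0.12) × (1−0.31) = 0.392800
P(Redundant channel fails) [OR] = 1 − (1−0.392800) × (1−0.29) = 0.568888
P(Autonomous vehicle fails to stop) [OR] = 1 − (1−0.857368) × (1−0.568888) = 0.938510
Rounded to 4 decimal places: P(Autonomous vehicle fails to stop) ≈ 0.9385.

0.9385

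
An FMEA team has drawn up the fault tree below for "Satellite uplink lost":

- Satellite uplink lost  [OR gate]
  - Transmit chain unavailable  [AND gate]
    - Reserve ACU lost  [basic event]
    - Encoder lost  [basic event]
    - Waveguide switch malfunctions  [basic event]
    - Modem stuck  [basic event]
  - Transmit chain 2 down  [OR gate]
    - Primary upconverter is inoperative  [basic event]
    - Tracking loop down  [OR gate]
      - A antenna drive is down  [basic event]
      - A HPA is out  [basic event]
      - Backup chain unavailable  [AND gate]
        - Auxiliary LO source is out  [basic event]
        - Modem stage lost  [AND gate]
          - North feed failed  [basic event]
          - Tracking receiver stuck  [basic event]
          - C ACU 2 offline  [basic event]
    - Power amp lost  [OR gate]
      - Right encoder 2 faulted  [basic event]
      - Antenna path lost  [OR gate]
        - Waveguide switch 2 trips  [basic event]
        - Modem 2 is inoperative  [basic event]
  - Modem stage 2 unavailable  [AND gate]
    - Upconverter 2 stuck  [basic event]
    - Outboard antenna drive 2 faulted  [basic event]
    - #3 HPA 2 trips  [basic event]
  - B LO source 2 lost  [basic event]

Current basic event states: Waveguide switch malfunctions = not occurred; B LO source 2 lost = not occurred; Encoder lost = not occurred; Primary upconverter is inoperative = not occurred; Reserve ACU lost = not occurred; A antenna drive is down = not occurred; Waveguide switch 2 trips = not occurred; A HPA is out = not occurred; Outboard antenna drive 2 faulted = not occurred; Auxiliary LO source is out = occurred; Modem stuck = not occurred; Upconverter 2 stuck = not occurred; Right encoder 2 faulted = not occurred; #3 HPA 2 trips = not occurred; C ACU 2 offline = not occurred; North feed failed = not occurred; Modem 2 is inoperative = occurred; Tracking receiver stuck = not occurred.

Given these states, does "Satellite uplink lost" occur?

Transmit chain unavailable [AND]: Reserve ACU lost=not, Encoder lost=not, Waveguide switch malfunctions=not, Modem stuck=not → not all inputs occur → does not occur.
Modem stage lost [AND]: North feed failed=not, Tracking receiver stuck=not, C ACU 2 offline=not → not all inputs occur → does not occur.
Backup chain unavailable [AND]: Auxiliary LO source is out=occurs, Modem stage lost=not → not all inputs occur → does not occur.
Tracking loop down [OR]: A antenna drive is down=not, A HPA is out=not, Backup chain unavailable=not → no input occurs → does not occur.
Antenna path lost [OR]: Waveguide switch 2 trips=not, Modem 2 is inoperative=occurs → at least one input occurs → occurs.
Power amp lost [OR]: Right encoder 2 faulted=not, Antenna path lost=occurs → at least one input occurs → occurs.
Transmit chain 2 down [OR]: Primary upconverter is inoperative=not, Tracking loop down=not, Power amp lost=occurs → at least one input occurs → occurs.
Modem stage 2 unavailable [AND]: Upconverter 2 stuck=not, Outboard antenna drive 2 faulted=not, #3 HPA 2 trips=not → not all inputs occur → does not occur.
Satellite uplink lost [OR]: Transmit chain unavailable=not, Transmit chain 2 down=occurs, Modem stage 2 unavailable=not, B LO source 2 lost=not → at least one input occurs → occurs.

Yes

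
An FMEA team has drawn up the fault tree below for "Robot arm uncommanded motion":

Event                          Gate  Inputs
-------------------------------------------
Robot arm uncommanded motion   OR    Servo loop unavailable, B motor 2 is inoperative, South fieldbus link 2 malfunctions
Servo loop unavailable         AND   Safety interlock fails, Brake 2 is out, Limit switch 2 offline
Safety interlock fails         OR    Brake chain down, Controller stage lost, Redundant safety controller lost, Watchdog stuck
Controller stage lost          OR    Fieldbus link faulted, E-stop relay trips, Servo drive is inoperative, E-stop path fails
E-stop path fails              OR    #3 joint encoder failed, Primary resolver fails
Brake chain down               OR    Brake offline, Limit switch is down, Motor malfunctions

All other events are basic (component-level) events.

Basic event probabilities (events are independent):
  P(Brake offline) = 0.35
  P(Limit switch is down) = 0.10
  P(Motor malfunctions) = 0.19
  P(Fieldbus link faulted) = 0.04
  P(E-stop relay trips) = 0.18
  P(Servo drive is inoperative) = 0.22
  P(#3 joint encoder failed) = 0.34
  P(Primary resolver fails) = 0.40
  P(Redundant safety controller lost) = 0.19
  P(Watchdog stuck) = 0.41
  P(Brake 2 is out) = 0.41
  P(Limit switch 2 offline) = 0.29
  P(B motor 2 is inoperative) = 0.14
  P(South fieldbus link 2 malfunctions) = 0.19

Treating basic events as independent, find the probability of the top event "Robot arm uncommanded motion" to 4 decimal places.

0.3817

P(Brake chain down) [OR] = 1 − (1−0.35) × (1−0.10) × (1−0.19) = 0.526150
P(E-stop path fails) [OR] = 1 − (1−0.34) × (1−0.40) = 0.604000
P(Controller stage lost) [OR] = 1 − (1−0.04) × (1−0.18) × (1−0.22) × (1−0.604000) = 0.756850
P(Safety interlock fails) [OR] = 1 − (1−0.526150) × (1−0.756850) × (1−0.19) × (1−0.41) = 0.944938
P(Servo loop unavailable) [AND] = 0.944938 × 0.41 × 0.29 = 0.112353
P(Robot arm uncommanded motion) [OR] = 1 − (1−0.112353) × (1−0.14) × (1−0.19) = 0.381665
Rounded to 4 decimal places: P(Robot arm uncommanded motion) ≈ 0.3817.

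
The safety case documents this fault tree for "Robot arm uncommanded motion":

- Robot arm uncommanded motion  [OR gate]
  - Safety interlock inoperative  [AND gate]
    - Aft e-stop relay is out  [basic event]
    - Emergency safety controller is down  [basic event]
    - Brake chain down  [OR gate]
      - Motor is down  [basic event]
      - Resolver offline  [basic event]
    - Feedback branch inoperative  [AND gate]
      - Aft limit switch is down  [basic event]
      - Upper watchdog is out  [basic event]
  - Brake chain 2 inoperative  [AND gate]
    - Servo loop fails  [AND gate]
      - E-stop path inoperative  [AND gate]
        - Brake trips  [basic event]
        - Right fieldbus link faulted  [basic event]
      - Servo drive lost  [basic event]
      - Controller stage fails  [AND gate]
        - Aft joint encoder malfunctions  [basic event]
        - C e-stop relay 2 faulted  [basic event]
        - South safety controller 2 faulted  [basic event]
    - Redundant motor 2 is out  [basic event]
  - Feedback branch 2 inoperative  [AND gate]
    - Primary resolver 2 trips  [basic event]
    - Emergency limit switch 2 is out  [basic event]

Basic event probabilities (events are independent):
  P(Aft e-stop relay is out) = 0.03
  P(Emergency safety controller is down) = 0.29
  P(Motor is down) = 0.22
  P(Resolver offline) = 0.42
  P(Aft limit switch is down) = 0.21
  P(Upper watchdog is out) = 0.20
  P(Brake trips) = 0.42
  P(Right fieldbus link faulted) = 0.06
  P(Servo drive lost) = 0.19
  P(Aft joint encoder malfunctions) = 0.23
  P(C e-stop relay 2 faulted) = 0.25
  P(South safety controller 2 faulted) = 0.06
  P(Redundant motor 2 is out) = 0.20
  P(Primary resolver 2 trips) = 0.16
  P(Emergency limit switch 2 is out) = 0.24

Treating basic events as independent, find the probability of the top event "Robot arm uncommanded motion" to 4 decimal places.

0.0386

P(Brake chain down) [OR] = 1 − (1−0.22) × (1−0.42) = 0.547600
P(Feedback branch inoperative) [AND] = 0.21 × 0.20 = 0.042000
P(Safety interlock inoperative) [AND] = 0.03 × 0.29 × 0.547600 × 0.042000 = 0.000200
P(E-stop path inoperative) [AND] = 0.42 × 0.06 = 0.025200
P(Controller stage fails) [AND] = 0.23 × 0.25 × 0.06 = 0.003450
P(Servo loop fails) [AND] = 0.025200 × 0.19 × 0.003450 = 0.000017
P(Brake chain 2 inoperative) [AND] = 0.000017 × 0.20 = 0.000003
P(Feedback branch 2 inoperative) [AND] = 0.16 × 0.24 = 0.038400
P(Robot arm uncommanded motion) [OR] = 1 − (1−0.000200) × (1−0.000003) × (1−0.038400) = 0.038595
Rounded to 4 decimal places: P(Robot arm uncommanded motion) ≈ 0.0386.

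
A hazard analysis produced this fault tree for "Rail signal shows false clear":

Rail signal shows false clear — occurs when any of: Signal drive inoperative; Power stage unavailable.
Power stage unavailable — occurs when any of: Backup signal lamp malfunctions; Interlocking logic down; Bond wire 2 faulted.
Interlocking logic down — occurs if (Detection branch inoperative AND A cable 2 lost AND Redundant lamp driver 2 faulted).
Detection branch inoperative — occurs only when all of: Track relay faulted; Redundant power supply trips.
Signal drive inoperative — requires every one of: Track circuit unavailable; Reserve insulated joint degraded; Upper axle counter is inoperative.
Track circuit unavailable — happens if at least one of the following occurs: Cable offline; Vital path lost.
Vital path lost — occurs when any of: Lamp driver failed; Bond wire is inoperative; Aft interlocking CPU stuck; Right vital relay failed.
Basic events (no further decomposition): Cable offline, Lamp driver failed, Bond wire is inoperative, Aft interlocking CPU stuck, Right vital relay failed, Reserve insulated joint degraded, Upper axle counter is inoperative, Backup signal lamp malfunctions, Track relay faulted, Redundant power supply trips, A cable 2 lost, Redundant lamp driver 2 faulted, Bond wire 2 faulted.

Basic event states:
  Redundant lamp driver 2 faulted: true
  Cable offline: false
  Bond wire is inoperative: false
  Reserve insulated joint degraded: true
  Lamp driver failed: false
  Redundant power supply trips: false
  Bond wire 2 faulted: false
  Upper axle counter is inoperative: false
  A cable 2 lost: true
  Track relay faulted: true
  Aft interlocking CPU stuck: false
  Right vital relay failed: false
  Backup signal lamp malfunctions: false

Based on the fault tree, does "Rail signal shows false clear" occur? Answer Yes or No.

Vital path lost [OR]: Lamp driver failed=not, Bond wire is inoperative=not, Aft interlocking CPU stuck=not, Right vital relay failed=not → no input occurs → does not occur.
Track circuit unavailable [OR]: Cable offline=not, Vital path lost=not → no input occurs → does not occur.
Signal drive inoperative [AND]: Track circuit unavailable=not, Reserve insulated joint degraded=occurs, Upper axle counter is inoperative=not → not all inputs occur → does not occur.
Detection branch inoperative [AND]: Track relay faulted=occurs, Redundant power supply trips=not → not all inputs occur → does not occur.
Interlocking logic down [AND]: Detection branch inoperative=not, A cable 2 lost=occurs, Redundant lamp driver 2 faulted=occurs → not all inputs occur → does not occur.
Power stage unavailable [OR]: Backup signal lamp malfunctions=not, Interlocking logic down=not, Bond wire 2 faulted=not → no input occurs → does not occur.
Rail signal shows false clear [OR]: Signal drive inoperative=not, Power stage unavailable=not → no input occurs → does not occur.

No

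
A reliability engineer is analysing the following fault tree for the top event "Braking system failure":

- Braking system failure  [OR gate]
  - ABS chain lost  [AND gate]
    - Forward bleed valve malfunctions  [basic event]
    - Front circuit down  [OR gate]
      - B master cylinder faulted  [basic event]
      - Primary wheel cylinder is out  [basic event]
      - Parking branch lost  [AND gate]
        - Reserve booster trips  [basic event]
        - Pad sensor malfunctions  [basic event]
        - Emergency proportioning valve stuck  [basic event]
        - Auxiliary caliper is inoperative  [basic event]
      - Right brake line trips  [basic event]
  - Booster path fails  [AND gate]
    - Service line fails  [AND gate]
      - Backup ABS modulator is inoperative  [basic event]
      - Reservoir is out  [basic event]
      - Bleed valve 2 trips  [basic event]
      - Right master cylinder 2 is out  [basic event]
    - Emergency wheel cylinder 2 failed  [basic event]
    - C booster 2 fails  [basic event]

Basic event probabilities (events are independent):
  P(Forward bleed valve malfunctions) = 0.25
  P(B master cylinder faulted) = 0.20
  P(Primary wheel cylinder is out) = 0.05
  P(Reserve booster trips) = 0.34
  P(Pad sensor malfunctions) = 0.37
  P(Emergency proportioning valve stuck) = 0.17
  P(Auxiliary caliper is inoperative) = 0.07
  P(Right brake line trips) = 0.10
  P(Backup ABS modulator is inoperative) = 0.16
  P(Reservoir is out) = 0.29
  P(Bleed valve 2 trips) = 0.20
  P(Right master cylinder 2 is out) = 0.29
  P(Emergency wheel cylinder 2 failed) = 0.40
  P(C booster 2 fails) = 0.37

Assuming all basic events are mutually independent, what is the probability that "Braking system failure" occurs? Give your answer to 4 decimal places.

P(Parking branch lost) [AND] = 0.34 × 0.37 × 0.17 × 0.07 = 0.001497
P(Front circuit down) [OR] = 1 − (1−0.20) × (1−0.05) × (1−0.001497) × (1−0.10) = 0.317024
P(ABS chain lost) [AND] = 0.25 × 0.317024 = 0.079256
P(Service line fails) [AND] = 0.16 × 0.29 × 0.20 × 0.29 = 0.002691
P(Booster path fails) [AND] = 0.002691 × 0.40 × 0.37 = 0.000398
P(Braking system failure) [OR] = 1 − (1−0.079256) × (1−0.000398) = 0.079622
Rounded to 4 decimal places: P(Braking system failure) ≈ 0.0796.

0.0796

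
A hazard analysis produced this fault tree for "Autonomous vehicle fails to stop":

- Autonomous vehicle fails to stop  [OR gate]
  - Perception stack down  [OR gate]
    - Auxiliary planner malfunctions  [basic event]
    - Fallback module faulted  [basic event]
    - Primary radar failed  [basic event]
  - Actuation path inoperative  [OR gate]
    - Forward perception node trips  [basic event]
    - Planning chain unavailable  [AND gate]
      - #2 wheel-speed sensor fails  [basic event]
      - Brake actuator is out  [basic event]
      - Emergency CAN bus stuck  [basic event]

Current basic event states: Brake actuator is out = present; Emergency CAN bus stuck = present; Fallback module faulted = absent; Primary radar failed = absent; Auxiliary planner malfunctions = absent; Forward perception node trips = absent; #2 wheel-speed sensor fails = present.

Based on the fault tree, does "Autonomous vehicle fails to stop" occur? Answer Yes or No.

Yes

Perception stack down [OR]: Auxiliary planner malfunctions=not, Fallback module faulted=not, Primary radar failed=not → no input occurs → does not occur.
Planning chain unavailable [AND]: #2 wheel-speed sensor fails=occurs, Brake actuator is out=occurs, Emergency CAN bus stuck=occurs → all inputs occur → occurs.
Actuation path inoperative [OR]: Forward perception node trips=not, Planning chain unavailable=occurs → at least one input occurs → occurs.
Autonomous vehicle fails to stop [OR]: Perception stack down=not, Actuation path inoperative=occurs → at least one input occurs → occurs.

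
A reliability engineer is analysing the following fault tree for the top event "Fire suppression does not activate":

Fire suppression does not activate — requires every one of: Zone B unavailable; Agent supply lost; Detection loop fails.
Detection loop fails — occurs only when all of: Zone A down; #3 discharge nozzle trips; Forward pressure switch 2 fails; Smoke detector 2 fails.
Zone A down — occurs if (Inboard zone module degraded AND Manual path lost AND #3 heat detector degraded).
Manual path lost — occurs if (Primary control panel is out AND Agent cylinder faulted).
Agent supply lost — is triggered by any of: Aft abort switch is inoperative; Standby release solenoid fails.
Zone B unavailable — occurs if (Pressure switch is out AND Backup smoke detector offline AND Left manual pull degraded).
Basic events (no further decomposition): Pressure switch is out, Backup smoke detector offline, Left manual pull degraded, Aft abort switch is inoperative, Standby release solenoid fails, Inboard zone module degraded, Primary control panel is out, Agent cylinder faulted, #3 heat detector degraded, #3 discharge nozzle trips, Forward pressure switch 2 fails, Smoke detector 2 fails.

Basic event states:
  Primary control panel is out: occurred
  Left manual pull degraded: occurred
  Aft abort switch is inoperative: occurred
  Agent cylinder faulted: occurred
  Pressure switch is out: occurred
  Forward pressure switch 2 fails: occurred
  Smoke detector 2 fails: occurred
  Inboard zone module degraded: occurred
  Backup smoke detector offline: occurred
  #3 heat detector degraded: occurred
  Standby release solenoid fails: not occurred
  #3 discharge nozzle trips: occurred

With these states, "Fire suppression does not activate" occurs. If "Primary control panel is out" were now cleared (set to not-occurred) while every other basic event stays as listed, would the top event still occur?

Counterfactual: set "Primary control panel is out" to not occurred.
Zone B unavailable [AND]: Pressure switch is out=occurs, Backup smoke detector offline=occurs, Left manual pull degraded=occurs → all inputs occur → occurs.
Agent supply lost [OR]: Aft abort switch is inoperative=occurs, Standby release solenoid fails=not → at least one input occurs → occurs.
Manual path lost [AND]: Primary control panel is out=not, Agent cylinder faulted=occurs → not all inputs occur → does not occur.
Zone A down [AND]: Inboard zone module degraded=occurs, Manual path lost=not, #3 heat detector degraded=occurs → not all inputs occur → does not occur.
Detection loop fails [AND]: Zone A down=not, #3 discharge nozzle trips=occurs, Forward pressure switch 2 fails=occurs, Smoke detector 2 fails=occurs → not all inputs occur → does not occur.
Fire suppression does not activate [AND]: Zone B unavailable=occurs, Agent supply lost=occurs, Detection loop fails=not → not all inputs occur → does not occur.

No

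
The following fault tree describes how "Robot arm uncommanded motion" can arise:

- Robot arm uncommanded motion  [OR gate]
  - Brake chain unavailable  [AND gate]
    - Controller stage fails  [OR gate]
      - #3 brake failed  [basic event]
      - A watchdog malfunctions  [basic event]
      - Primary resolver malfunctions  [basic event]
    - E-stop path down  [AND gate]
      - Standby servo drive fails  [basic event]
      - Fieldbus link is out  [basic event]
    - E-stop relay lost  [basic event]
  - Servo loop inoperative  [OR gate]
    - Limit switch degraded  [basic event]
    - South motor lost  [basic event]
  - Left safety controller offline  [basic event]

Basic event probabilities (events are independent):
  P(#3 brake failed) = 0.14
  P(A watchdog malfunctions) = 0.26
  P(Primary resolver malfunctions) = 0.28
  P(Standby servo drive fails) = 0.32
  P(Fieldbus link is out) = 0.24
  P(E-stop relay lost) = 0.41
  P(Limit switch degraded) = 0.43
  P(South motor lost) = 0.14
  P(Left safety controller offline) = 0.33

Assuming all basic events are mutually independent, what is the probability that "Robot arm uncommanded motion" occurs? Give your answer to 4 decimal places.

0.6772

P(Controller stage fails) [OR] = 1 − (1−0.14) × (1−0.26) × (1−0.28) = 0.541792
P(E-stop path down) [AND] = 0.32 × 0.24 = 0.076800
P(Brake chain unavailable) [AND] = 0.541792 × 0.076800 × 0.41 = 0.017060
P(Servo loop inoperative) [OR] = 1 − (1−0.43) × (1−0.14) = 0.509800
P(Robot arm uncommanded motion) [OR] = 1 − (1−0.017060) × (1−0.509800) × (1−0.33) = 0.677169
Rounded to 4 decimal places: P(Robot arm uncommanded motion) ≈ 0.6772.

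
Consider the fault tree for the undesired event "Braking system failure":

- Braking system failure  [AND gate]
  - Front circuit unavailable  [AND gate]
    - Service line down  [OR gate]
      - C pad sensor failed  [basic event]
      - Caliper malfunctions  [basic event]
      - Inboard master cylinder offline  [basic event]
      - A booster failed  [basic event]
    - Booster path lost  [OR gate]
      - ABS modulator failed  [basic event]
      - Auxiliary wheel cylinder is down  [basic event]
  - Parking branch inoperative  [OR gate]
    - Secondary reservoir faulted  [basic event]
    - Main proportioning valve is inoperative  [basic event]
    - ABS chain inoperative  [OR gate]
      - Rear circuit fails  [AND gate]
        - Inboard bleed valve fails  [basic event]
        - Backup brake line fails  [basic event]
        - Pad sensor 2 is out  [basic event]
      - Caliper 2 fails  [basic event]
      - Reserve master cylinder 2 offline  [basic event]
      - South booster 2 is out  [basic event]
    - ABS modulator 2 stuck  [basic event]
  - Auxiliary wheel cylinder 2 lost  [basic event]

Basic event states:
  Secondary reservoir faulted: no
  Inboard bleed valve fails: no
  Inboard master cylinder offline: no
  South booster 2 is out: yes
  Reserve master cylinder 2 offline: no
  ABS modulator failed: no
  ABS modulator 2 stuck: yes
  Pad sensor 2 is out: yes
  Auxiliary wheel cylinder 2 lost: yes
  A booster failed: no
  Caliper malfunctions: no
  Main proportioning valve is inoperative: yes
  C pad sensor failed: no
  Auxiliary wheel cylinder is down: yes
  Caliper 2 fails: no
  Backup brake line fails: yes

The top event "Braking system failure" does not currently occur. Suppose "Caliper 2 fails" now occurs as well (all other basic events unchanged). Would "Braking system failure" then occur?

No

Counterfactual: set "Caliper 2 fails" to occurred.
Service line down [OR]: C pad sensor failed=not, Caliper malfunctions=not, Inboard master cylinder offline=not, A booster failed=not → no input occurs → does not occur.
Booster path lost [OR]: ABS modulator failed=not, Auxiliary wheel cylinder is down=occurs → at least one input occurs → occurs.
Front circuit unavailable [AND]: Service line down=not, Booster path lost=occurs → not all inputs occur → does not occur.
Rear circuit fails [AND]: Inboard bleed valve fails=not, Backup brake line fails=occurs, Pad sensor 2 is out=occurs → not all inputs occur → does not occur.
ABS chain inoperative [OR]: Rear circuit fails=not, Caliper 2 fails=occurs, Reserve master cylinder 2 offline=not, South booster 2 is out=occurs → at least one input occurs → occurs.
Parking branch inoperative [OR]: Secondary reservoir faulted=not, Main proportioning valve is inoperative=occurs, ABS chain inoperative=occurs, ABS modulator 2 stuck=occurs → at least one input occurs → occurs.
Braking system failure [AND]: Front circuit unavailable=not, Parking branch inoperative=occurs, Auxiliary wheel cylinder 2 lost=occurs → not all inputs occur → does not occur.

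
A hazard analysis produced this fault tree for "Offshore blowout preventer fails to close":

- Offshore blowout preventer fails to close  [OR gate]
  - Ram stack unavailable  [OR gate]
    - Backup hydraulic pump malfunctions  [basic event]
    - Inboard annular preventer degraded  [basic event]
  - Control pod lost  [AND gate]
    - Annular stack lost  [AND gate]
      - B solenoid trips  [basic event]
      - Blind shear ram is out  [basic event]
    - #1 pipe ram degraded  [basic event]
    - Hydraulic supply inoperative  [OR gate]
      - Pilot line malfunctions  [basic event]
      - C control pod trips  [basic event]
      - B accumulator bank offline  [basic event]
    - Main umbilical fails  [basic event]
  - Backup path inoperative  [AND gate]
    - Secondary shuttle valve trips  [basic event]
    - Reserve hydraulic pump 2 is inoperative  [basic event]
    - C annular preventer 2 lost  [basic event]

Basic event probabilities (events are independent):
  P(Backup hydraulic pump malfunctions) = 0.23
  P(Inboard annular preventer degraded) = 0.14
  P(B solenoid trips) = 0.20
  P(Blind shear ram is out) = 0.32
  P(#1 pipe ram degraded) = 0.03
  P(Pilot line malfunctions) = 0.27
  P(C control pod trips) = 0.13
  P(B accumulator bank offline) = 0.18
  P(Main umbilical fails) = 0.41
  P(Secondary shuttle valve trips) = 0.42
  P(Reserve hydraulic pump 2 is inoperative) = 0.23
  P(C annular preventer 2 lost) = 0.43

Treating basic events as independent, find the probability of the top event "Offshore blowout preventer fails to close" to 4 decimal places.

0.3655

P(Ram stack unavailable) [OR] = 1 − (1−0.23) × (1−0.14) = 0.337800
P(Annular stack lost) [AND] = 0.20 × 0.32 = 0.064000
P(Hydraulic supply inoperative) [OR] = 1 − (1−0.27) × (1−0.13) × (1−0.18) = 0.479218
P(Control pod lost) [AND] = 0.064000 × 0.03 × 0.479218 × 0.41 = 0.000377
P(Backup path inoperative) [AND] = 0.42 × 0.23 × 0.43 = 0.041538
P(Offshore blowout preventer fails to close) [OR] = 1 − (1−0.337800) × (1−0.000377) × (1−0.041538) = 0.365546
Rounded to 4 decimal places: P(Offshore blowout preventer fails to close) ≈ 0.3655.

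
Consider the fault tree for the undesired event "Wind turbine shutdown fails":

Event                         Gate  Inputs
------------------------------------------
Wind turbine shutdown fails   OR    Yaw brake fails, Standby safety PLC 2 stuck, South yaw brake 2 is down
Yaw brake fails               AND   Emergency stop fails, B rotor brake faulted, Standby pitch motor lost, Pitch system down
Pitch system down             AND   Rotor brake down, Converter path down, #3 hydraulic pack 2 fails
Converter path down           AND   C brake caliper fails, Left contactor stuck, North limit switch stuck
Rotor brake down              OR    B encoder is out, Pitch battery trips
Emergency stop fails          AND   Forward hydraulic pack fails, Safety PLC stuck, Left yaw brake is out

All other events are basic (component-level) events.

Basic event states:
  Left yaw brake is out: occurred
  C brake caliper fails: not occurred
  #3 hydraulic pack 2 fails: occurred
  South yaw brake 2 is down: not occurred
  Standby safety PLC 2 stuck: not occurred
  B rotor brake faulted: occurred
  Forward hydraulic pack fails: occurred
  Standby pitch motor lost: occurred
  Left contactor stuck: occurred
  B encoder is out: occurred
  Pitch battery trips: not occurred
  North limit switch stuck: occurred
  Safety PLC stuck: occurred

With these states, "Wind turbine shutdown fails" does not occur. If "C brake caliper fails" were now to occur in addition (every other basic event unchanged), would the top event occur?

Yes

Counterfactual: set "C brake caliper fails" to occurred.
Emergency stop fails [AND]: Forward hydraulic pack fails=occurs, Safety PLC stuck=occurs, Left yaw brake is out=occurs → all inputs occur → occurs.
Rotor brake down [OR]: B encoder is out=occurs, Pitch battery trips=not → at least one input occurs → occurs.
Converter path down [AND]: C brake caliper fails=occurs, Left contactor stuck=occurs, North limit switch stuck=occurs → all inputs occur → occurs.
Pitch system down [AND]: Rotor brake down=occurs, Converter path down=occurs, #3 hydraulic pack 2 fails=occurs → all inputs occur → occurs.
Yaw brake fails [AND]: Emergency stop fails=occurs, B rotor brake faulted=occurs, Standby pitch motor lost=occurs, Pitch system down=occurs → all inputs occur → occurs.
Wind turbine shutdown fails [OR]: Yaw brake fails=occurs, Standby safety PLC 2 stuck=not, South yaw brake 2 is down=not → at least one input occurs → occurs.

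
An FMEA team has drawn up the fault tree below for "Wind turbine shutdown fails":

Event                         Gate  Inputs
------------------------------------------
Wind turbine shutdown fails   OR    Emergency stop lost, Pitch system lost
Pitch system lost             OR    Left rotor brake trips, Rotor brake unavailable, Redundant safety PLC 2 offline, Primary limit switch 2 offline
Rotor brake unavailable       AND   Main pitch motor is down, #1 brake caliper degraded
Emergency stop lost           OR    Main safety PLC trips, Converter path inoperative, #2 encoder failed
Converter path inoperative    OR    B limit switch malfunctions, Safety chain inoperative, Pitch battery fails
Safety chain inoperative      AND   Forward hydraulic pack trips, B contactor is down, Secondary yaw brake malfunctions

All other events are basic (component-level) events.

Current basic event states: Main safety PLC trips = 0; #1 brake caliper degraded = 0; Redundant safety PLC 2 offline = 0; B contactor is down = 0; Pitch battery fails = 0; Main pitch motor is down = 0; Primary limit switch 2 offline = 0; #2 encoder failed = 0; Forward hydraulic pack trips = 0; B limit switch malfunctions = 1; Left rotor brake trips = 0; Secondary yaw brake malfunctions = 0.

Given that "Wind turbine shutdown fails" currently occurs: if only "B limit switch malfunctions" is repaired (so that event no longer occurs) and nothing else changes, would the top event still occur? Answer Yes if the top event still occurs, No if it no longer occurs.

Counterfactual: set "B limit switch malfunctions" to not occurred.
Safety chain inoperative [AND]: Forward hydraulic pack trips=not, B contactor is down=not, Secondary yaw brake malfunctions=not → not all inputs occur → does not occur.
Converter path inoperative [OR]: B limit switch malfunctions=not, Safety chain inoperative=not, Pitch battery fails=not → no input occurs → does not occur.
Emergency stop lost [OR]: Main safety PLC trips=not, Converter path inoperative=not, #2 encoder failed=not → no input occurs → does not occur.
Rotor brake unavailable [AND]: Main pitch motor is down=not, #1 brake caliper degraded=not → not all inputs occur → does not occur.
Pitch system lost [OR]: Left rotor brake trips=not, Rotor brake unavailable=not, Redundant safety PLC 2 offline=not, Primary limit switch 2 offline=not → no input occurs → does not occur.
Wind turbine shutdown fails [OR]: Emergency stop lost=not, Pitch system lost=not → no input occurs → does not occur.

No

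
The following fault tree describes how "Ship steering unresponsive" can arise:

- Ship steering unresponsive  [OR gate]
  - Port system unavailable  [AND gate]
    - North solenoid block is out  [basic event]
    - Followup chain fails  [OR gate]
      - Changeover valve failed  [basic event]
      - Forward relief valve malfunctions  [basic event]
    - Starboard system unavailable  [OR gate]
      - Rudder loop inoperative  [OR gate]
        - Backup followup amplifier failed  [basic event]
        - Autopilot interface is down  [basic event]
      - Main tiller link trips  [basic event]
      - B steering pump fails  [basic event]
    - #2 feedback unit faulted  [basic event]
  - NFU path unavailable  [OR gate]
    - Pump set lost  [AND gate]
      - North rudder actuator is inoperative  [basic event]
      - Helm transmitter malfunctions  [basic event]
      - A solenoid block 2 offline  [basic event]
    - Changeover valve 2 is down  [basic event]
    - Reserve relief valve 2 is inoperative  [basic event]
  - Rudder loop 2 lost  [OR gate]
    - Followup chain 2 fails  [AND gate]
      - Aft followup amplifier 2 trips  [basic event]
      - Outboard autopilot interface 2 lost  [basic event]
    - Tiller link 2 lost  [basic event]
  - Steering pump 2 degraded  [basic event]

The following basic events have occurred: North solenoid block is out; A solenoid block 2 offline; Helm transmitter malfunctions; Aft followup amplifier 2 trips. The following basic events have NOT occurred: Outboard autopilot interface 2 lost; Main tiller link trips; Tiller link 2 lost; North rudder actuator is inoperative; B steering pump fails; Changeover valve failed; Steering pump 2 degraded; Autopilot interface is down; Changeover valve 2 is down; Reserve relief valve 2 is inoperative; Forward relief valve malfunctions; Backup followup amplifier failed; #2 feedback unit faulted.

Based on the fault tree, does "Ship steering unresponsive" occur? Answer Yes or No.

Followup chain fails [OR]: Changeover valve failed=not, Forward relief valve malfunctions=not → no input occurs → does not occur.
Rudder loop inoperative [OR]: Backup followup amplifier failed=not, Autopilot interface is down=not → no input occurs → does not occur.
Starboard system unavailable [OR]: Rudder loop inoperative=not, Main tiller link trips=not, B steering pump fails=not → no input occurs → does not occur.
Port system unavailable [AND]: North solenoid block is out=occurs, Followup chain fails=not, Starboard system unavailable=not, #2 feedback unit faulted=not → not all inputs occur → does not occur.
Pump set lost [AND]: North rudder actuator is inoperative=not, Helm transmitter malfunctions=occurs, A solenoid block 2 offline=occurs → not all inputs occur → does not occur.
NFU path unavailable [OR]: Pump set lost=not, Changeover valve 2 is down=not, Reserve relief valve 2 is inoperative=not → no input occurs → does not occur.
Followup chain 2 fails [AND]: Aft followup amplifier 2 trips=occurs, Outboard autopilot interface 2 lost=not → not all inputs occur → does not occur.
Rudder loop 2 lost [OR]: Followup chain 2 fails=not, Tiller link 2 lost=not → no input occurs → does not occur.
Ship steering unresponsive [OR]: Port system unavailable=not, NFU path unavailable=not, Rudder loop 2 lost=not, Steering pump 2 degraded=not → no input occurs → does not occur.

No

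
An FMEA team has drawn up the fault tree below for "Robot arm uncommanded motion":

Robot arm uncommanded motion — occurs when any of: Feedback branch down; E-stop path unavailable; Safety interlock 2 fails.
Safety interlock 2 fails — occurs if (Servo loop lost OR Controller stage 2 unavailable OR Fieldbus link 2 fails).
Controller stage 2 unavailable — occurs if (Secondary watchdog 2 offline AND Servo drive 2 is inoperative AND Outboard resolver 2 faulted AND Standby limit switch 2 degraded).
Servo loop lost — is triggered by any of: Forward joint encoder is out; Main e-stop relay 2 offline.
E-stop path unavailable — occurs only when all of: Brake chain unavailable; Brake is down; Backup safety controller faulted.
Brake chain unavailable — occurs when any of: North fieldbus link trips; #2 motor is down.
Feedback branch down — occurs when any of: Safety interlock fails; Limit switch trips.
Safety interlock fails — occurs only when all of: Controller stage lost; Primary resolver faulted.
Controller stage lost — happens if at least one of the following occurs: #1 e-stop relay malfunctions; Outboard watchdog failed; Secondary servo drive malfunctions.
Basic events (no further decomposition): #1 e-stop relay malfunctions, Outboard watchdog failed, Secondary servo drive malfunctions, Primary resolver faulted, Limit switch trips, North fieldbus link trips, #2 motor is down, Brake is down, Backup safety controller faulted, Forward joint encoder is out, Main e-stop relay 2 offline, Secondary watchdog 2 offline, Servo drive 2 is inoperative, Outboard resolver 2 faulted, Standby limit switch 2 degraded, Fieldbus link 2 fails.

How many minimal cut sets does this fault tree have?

Controller stage lost [OR]: union of children's cut sets → 3 cut set(s).
Safety interlock fails [AND]: one cut set from each child combined → 3 × 1 = 3 cut set(s).
Feedback branch down [OR]: union of children's cut sets → 4 cut set(s).
Brake chain unavailable [OR]: union of children's cut sets → 2 cut set(s).
E-stop path unavailable [AND]: one cut set from each child combined → 2 × 1 × 1 = 2 cut set(s).
Servo loop lost [OR]: union of children's cut sets → 2 cut set(s).
Controller stage 2 unavailable [AND]: one cut set from each child combined → 1 × 1 × 1 × 1 = 1 cut set(s).
Safety interlock 2 fails [OR]: union of children's cut sets → 4 cut set(s).
Robot arm uncommanded motion [OR]: union of children's cut sets → 10 cut set(s).
Minimal cut sets: {#1 e-stop relay malfunctions, Primary resolver faulted}; {Outboard watchdog failed, Primary resolver faulted}; {Primary resolver faulted, Secondary servo drive malfunctions}; {Limit switch trips}; {Backup safety controller faulted, Brake is down, North fieldbus link trips}; {#2 motor is down, Backup safety controller faulted, Brake is down}; {Forward joint encoder is out}; {Main e-stop relay 2 offline}; {Outboard resolver 2 faulted, Secondary watchdog 2 offline, Servo drive 2 is inoperative, Standby limit switch 2 degraded}; {Fieldbus link 2 fails}.

10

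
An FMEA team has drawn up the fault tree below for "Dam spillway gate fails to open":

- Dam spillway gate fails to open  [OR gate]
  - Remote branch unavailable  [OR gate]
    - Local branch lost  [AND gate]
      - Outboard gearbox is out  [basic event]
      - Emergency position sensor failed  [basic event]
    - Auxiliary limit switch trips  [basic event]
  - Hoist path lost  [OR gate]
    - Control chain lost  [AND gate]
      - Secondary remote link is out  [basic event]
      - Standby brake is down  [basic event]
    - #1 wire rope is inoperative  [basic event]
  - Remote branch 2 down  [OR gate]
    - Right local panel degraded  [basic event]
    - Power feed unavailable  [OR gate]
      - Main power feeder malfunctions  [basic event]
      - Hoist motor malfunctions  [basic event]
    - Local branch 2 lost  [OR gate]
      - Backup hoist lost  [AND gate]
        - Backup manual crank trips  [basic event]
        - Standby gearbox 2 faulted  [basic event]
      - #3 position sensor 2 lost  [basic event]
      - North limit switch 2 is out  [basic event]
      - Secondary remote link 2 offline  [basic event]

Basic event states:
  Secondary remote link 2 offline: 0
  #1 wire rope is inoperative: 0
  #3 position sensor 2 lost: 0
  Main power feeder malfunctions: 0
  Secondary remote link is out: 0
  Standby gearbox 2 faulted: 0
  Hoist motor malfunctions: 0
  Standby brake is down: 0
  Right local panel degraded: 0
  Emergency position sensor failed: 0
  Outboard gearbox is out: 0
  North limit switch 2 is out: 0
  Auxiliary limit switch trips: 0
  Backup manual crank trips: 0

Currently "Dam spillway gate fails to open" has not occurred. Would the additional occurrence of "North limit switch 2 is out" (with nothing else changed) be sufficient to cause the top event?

Yes

Counterfactual: set "North limit switch 2 is out" to occurred.
Local branch lost [AND]: Outboard gearbox is out=not, Emergency position sensor failed=not → not all inputs occur → does not occur.
Remote branch unavailable [OR]: Local branch lost=not, Auxiliary limit switch trips=not → no input occurs → does not occur.
Control chain lost [AND]: Secondary remote link is out=not, Standby brake is down=not → not all inputs occur → does not occur.
Hoist path lost [OR]: Control chain lost=not, #1 wire rope is inoperative=not → no input occurs → does not occur.
Power feed unavailable [OR]: Main power feeder malfunctions=not, Hoist motor malfunctions=not → no input occurs → does not occur.
Backup hoist lost [AND]: Backup manual crank trips=not, Standby gearbox 2 faulted=not → not all inputs occur → does not occur.
Local branch 2 lost [OR]: Backup hoist lost=not, #3 position sensor 2 lost=not, North limit switch 2 is out=occurs, Secondary remote link 2 offline=not → at least one input occurs → occurs.
Remote branch 2 down [OR]: Right local panel degraded=not, Power feed unavailable=not, Local branch 2 lost=occurs → at least one input occurs → occurs.
Dam spillway gate fails to open [OR]: Remote branch unavailable=not, Hoist path lost=not, Remote branch 2 down=occurs → at least one input occurs → occurs.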